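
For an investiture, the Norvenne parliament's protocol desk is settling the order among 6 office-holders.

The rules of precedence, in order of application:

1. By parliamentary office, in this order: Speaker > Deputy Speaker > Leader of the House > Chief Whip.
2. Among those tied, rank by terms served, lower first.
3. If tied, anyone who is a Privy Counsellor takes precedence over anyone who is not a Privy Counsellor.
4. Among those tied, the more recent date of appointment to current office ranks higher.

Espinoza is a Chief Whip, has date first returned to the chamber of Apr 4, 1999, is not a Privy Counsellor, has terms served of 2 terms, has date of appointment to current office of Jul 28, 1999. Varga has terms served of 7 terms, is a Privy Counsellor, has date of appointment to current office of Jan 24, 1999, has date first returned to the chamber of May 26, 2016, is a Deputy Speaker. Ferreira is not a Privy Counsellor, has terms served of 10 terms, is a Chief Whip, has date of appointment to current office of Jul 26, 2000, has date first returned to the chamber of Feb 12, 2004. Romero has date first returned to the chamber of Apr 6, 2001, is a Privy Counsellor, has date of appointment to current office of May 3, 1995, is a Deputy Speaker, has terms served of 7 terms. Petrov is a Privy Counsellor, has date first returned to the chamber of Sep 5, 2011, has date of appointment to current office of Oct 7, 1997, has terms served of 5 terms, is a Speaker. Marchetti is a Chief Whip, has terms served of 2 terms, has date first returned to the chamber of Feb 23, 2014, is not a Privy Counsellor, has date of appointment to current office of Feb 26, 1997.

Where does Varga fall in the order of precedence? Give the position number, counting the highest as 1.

By parliamentary office: Petrov (Speaker); then Varga and Romero (Deputy Speaker); then Espinoza, Marchetti and Ferreira (Chief Whip).
Varga and Romero both have terms served 7 terms, so the next rule applies.
Varga and Romero are each a Privy Counsellor, so the next rule applies.
Among Varga and Romero, by date of appointment to current office (later first): Varga (Jan 24, 1999) before Romero (May 3, 1995).
Among Espinoza, Marchetti and Ferreira, by terms served (lower first): Espinoza and Marchetti (2 terms) before Ferreira (10 terms).
Espinoza and Marchetti are each not a Privy Counsellor, so the next rule applies.
Among Espinoza and Marchetti, by date of appointment to current office (later first): Espinoza (Jul 28, 1999) before Marchetti (Feb 26, 1997).
Order: Petrov, Varga, Romero, Espinoza, Marchetti, Ferreira. So position 2.

2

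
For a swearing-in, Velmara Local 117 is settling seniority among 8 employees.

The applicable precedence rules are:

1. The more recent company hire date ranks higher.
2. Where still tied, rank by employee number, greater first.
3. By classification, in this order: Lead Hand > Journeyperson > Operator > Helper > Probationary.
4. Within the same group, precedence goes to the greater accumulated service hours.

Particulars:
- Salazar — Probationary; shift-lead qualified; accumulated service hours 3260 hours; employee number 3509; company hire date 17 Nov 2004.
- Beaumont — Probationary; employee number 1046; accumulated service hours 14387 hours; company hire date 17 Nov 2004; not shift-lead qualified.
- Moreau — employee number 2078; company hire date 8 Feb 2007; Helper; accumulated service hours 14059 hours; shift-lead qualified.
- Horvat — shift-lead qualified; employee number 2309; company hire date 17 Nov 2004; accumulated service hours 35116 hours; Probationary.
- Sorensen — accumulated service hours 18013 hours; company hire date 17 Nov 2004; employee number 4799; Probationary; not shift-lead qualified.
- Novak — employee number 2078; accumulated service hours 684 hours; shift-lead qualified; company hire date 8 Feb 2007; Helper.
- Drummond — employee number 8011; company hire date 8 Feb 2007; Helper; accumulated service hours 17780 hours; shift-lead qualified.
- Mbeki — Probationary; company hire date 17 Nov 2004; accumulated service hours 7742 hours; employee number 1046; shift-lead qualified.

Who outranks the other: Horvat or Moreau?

By company hire date (later first): Drummond, Moreau and Novak (each 8 Feb 2007); then Sorensen, Salazar, Horvat, Beaumont and Mbeki (each 17 Nov 2004).
Among Drummond, Moreau and Novak, by employee number (higher first): Drummond (8011) before Moreau and Novak (2078).
Moreau and Novak are each Helper, so the next rule applies.
Among Moreau and Novak, by accumulated service hours (higher first): Moreau (14059 hours) before Novak (684 hours).
Among Sorensen, Salazar, Horvat, Beaumont and Mbeki, by employee number (higher first): Sorensen (4799) before Salazar (3509) before Horvat (2309) before Beaumont and Mbeki (1046).
Beaumont and Mbeki are each Probationary, so the next rule applies.
Among Beaumont and Mbeki, by accumulated service hours (higher first): Beaumont (14387 hours) before Mbeki (7742 hours).
So Moreau takes precedence.

Moreau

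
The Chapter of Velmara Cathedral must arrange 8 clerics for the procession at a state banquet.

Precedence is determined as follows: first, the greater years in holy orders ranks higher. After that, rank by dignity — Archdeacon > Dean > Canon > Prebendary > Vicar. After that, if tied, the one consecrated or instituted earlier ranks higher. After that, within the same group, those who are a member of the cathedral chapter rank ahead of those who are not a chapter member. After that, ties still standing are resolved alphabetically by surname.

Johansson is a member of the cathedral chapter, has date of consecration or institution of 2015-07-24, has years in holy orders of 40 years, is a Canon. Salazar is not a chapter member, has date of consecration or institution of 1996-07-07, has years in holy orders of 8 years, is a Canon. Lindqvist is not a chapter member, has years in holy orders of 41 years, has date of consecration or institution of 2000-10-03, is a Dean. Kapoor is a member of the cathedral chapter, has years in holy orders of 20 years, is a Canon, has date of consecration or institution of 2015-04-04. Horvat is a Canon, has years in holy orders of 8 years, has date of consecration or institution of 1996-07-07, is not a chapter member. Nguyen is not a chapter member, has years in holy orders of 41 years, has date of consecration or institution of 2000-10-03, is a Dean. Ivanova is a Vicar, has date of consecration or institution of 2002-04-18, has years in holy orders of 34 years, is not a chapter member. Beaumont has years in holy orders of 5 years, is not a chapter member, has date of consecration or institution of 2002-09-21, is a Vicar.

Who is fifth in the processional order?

Kapoor

By years in holy orders (higher first): Lindqvist and Nguyen (both 41 years); then Johansson (40 years); then Ivanova (34 years); then Kapoor (20 years); then Horvat and Salazar (both 8 years); then Beaumont (5 years).
Lindqvist and Nguyen are each Dean, so the next rule applies.
Lindqvist and Nguyen both have date of consecration or institution 2000-10-03, so the next rule applies.
Lindqvist and Nguyen are each not a chapter member, so the next rule applies.
Among Lindqvist and Nguyen, alphabetically by surname: Lindqvist before Nguyen.
Horvat and Salazar are each Canon, so the next rule applies.
Horvat and Salazar both have date of consecration or institution 1996-07-07, so the next rule applies.
Horvat and Salazar are each not a chapter member, so the next rule applies.
Among Horvat and Salazar, alphabetically by surname: Horvat before Salazar.
Order: Lindqvist, Nguyen, Johansson, Ivanova, Kapoor, Horvat, Salazar, Beaumont.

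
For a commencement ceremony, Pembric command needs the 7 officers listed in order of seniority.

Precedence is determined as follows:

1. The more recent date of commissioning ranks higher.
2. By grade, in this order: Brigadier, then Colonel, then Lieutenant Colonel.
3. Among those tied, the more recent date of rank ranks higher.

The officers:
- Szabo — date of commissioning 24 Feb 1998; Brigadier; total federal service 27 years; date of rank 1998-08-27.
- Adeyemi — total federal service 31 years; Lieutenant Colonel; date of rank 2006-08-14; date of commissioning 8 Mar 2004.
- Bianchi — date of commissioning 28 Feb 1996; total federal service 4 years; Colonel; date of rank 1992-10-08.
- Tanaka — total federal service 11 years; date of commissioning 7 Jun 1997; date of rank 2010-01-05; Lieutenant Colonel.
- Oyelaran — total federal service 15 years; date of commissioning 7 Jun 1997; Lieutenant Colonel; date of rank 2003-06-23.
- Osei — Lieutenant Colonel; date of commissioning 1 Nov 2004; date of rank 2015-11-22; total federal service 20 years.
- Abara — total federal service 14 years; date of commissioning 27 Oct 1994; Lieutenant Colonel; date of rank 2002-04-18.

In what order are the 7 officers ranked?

Osei, Adeyemi, Szabo, Tanaka, Oyelaran, Bianchi, Abara

By date of commissioning (later first): Osei (1 Nov 2004); then Adeyemi (8 Mar 2004); then Szabo (24 Feb 1998); then Tanaka and Oyelaran (both 7 Jun 1997); then Bianchi (28 Feb 1996); then Abara (27 Oct 1994).
Tanaka and Oyelaran are each Lieutenant Colonel, so the next rule applies.
Among Tanaka and Oyelaran, by date of rank (later first): Tanaka (2010-01-05) before Oyelaran (2003-06-23).
Full order: Osei, Adeyemi, Szabo, Tanaka, Oyelaran, Bianchi, Abara.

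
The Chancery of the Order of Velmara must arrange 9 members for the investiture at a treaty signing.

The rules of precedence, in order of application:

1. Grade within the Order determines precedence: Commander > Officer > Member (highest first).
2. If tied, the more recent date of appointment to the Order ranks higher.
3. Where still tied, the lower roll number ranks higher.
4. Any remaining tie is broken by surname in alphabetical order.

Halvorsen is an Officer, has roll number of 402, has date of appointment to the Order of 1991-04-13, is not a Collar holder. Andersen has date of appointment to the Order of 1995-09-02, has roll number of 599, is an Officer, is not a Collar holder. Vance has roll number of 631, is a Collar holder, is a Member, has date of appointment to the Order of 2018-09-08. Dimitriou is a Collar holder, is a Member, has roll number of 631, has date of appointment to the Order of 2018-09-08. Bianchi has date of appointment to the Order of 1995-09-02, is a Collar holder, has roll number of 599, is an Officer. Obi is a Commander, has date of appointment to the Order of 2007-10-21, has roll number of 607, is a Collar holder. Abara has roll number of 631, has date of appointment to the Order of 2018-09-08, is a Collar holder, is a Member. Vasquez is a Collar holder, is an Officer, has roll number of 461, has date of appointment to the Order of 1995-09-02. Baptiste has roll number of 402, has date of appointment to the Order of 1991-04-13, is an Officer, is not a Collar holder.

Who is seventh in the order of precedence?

Abara

By grade within the Order: Obi (Commander); then Vasquez, Andersen, Bianchi, Baptiste and Halvorsen (Officer); then Abara, Dimitriou and Vance (Member).
Among Vasquez, Andersen, Bianchi, Baptiste and Halvorsen, by date of appointment to the Order (later first): Vasquez, Andersen and Bianchi (1995-09-02) before Baptiste and Halvorsen (1991-04-13).
Among Vasquez, Andersen and Bianchi, by roll number (lower first): Vasquez (461) before Andersen and Bianchi (599).
Among Andersen and Bianchi, alphabetically by surname: Andersen before Bianchi.
Baptiste and Halvorsen both have roll number 402, so the next rule applies.
Among Baptiste and Halvorsen, alphabetically by surname: Baptiste before Halvorsen.
Abara, Dimitriou and Vance all have date of appointment to the Order 2018-09-08, so the next rule applies.
Abara, Dimitriou and Vance all have roll number 631, so the next rule applies.
Among Abara, Dimitriou and Vance, alphabetically by surname: Abara before Dimitriou before Vance.
Order: Obi, Vasquez, Andersen, Bianchi, Baptiste, Halvorsen, Abara, Dimitriou, Vance.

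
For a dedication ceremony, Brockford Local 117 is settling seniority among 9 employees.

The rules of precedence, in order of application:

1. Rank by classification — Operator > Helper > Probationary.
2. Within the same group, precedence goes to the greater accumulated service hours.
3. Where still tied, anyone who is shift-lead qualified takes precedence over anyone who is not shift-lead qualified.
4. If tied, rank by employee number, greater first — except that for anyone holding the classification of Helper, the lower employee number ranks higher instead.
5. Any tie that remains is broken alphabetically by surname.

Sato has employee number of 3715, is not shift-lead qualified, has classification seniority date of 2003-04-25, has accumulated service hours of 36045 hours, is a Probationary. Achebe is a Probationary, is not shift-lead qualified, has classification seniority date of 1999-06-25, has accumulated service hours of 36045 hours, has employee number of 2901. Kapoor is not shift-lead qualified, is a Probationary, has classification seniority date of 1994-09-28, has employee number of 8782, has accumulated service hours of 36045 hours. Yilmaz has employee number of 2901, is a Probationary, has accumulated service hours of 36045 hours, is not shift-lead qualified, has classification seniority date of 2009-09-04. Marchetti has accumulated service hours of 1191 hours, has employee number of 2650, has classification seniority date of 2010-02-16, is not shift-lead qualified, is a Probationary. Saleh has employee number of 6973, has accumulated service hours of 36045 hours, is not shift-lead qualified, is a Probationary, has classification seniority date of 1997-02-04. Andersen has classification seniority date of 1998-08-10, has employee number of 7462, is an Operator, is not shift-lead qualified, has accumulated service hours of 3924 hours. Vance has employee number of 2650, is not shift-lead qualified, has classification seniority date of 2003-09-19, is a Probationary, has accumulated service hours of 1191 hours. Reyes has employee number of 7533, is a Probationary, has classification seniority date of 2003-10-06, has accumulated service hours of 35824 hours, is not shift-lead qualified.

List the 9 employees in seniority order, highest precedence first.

By classification: Andersen (Operator); then Kapoor, Saleh, Sato, Achebe, Yilmaz, Reyes, Marchetti and Vance (Probationary).
Among Kapoor, Saleh, Sato, Achebe, Yilmaz, Reyes, Marchetti and Vance, by accumulated service hours (higher first): Kapoor, Saleh, Sato, Achebe and Yilmaz (36045 hours) before Reyes (35824 hours) before Marchetti and Vance (1191 hours).
Kapoor, Saleh, Sato, Achebe and Yilmaz are each not shift-lead qualified, so the next rule applies.
Among Kapoor, Saleh, Sato, Achebe and Yilmaz, by employee number (higher first): Kapoor (8782) before Saleh (6973) before Sato (3715) before Achebe and Yilmaz (2901).
Among Achebe and Yilmaz, alphabetically by surname: Achebe before Yilmaz.
Marchetti and Vance are each not shift-lead qualified, so the next rule applies.
Marchetti and Vance both have employee number 2650, so the next rule applies.
Among Marchetti and Vance, alphabetically by surname: Marchetti before Vance.
Full order: Andersen, Kapoor, Saleh, Sato, Achebe, Yilmaz, Reyes, Marchetti, Vance.

Andersen, Kapoor, Saleh, Sato, Achebe, Yilmaz, Reyes, Marchetti, Vance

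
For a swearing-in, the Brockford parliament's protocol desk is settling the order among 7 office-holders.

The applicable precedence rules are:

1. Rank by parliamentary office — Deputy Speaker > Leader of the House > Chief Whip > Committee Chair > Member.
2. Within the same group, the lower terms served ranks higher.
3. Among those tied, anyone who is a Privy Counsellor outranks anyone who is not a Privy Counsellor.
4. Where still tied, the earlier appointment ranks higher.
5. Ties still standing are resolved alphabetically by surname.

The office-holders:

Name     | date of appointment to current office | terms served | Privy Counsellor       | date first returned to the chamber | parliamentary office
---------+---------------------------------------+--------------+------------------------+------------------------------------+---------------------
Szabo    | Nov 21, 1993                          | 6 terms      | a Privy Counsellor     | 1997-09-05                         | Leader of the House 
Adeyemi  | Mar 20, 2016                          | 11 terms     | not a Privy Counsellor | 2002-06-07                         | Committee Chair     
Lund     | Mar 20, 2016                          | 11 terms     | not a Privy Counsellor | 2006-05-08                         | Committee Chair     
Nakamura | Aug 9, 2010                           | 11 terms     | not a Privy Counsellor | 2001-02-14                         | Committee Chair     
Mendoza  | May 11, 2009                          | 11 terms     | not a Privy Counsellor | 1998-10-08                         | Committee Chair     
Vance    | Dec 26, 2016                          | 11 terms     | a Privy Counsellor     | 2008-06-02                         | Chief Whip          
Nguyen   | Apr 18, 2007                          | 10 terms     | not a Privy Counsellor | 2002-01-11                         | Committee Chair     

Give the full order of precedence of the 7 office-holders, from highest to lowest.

Szabo, Vance, Nguyen, Mendoza, Nakamura, Adeyemi, Lund

By parliamentary office: Szabo (Leader of the House); then Vance (Chief Whip); then Nguyen, Mendoza, Nakamura, Adeyemi and Lund (Committee Chair).
Among Nguyen, Mendoza, Nakamura, Adeyemi and Lund, by terms served (lower first): Nguyen (10 terms) before Mendoza, Nakamura, Adeyemi and Lund (11 terms).
Mendoza, Nakamura, Adeyemi and Lund are each not a Privy Counsellor, so the next rule applies.
Among Mendoza, Nakamura, Adeyemi and Lund, by date of appointment to current office (earlier first): Mendoza (May 11, 2009) before Nakamura (Aug 9, 2010) before Adeyemi and Lund (Mar 20, 2016).
Among Adeyemi and Lund, alphabetically by surname: Adeyemi before Lund.
Full order: Szabo, Vance, Nguyen, Mendoza, Nakamura, Adeyemi, Lund.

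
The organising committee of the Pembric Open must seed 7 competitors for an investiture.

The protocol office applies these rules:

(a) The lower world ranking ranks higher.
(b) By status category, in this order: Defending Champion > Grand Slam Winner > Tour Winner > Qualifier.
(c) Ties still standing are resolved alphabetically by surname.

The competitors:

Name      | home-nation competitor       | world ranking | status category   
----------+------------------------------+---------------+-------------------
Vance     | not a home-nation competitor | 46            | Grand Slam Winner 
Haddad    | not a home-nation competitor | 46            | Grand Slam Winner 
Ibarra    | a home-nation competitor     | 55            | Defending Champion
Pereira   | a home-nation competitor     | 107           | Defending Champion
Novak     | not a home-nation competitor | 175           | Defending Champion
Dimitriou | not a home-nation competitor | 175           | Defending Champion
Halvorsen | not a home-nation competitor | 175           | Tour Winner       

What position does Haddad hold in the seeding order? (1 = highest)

By world ranking (lower first): Haddad and Vance (both 46); then Ibarra (55); then Pereira (107); then Dimitriou, Novak and Halvorsen (each 175).
Haddad and Vance are each Grand Slam Winner, so the next rule applies.
Among Haddad and Vance, alphabetically by surname: Haddad before Vance.
Among Dimitriou, Novak and Halvorsen, by status category: Dimitriou and Novak (Defending Champion) before Halvorsen (Tour Winner).
Among Dimitriou and Novak, alphabetically by surname: Dimitriou before Novak.
Order: Haddad, Vance, Ibarra, Pereira, Dimitriou, Novak, Halvorsen. So position 1.

1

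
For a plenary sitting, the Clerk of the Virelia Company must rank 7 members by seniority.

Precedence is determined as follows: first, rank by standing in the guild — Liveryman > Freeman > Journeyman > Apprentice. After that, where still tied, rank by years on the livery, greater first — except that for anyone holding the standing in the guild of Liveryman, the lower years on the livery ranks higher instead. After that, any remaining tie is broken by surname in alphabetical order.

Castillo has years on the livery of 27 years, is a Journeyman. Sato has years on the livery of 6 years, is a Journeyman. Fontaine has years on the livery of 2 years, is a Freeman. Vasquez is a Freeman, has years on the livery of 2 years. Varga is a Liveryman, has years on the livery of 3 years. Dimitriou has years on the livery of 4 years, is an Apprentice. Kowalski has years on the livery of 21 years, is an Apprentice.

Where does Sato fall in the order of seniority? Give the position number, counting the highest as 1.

5

By standing in the guild: Varga (Liveryman); then Fontaine and Vasquez (Freeman); then Castillo and Sato (Journeyman); then Kowalski and Dimitriou (Apprentice).
Fontaine and Vasquez both have years on the livery 2 years, so the next rule applies.
Among Fontaine and Vasquez, alphabetically by surname: Fontaine before Vasquez.
Among Castillo and Sato, by years on the livery (higher first): Castillo (27 years) before Sato (6 years).
Among Kowalski and Dimitriou, by years on the livery (higher first): Kowalski (21 years) before Dimitriou (4 years).
Order: Varga, Fontaine, Vasquez, Castillo, Sato, Kowalski, Dimitriou. So position 5.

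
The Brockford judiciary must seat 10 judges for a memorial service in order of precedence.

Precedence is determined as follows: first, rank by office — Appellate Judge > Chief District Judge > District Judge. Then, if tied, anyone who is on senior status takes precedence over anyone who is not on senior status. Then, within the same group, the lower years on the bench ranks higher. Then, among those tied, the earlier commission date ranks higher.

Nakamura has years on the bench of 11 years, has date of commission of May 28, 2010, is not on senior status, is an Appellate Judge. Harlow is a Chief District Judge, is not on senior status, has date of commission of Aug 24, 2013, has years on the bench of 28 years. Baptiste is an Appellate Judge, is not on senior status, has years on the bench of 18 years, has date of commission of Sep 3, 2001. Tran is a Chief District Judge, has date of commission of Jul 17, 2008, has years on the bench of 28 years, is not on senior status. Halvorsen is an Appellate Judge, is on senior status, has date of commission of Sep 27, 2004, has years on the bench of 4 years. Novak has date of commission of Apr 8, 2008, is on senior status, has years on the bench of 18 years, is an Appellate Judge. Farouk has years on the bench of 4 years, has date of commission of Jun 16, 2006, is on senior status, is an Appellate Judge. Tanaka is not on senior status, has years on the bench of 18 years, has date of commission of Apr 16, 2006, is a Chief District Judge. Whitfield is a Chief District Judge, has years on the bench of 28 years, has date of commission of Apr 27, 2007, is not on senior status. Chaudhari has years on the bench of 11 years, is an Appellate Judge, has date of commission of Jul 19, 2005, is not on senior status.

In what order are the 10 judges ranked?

By office: Halvorsen, Farouk, Novak, Chaudhari, Nakamura and Baptiste (Appellate Judge); then Tanaka, Whitfield, Tran and Harlow (Chief District Judge).
Among Halvorsen, Farouk, Novak, Chaudhari, Nakamura and Baptiste, on senior status before not on senior status: Halvorsen, Farouk and Novak (on senior status) before Chaudhari, Nakamura and Baptiste (not on senior status).
Among Halvorsen, Farouk and Novak, by years on the bench (lower first): Halvorsen and Farouk (4 years) before Novak (18 years).
Among Halvorsen and Farouk, by date of commission (earlier first): Halvorsen (Sep 27, 2004) before Farouk (Jun 16, 2006).
Among Chaudhari, Nakamura and Baptiste, by years on the bench (lower first): Chaudhari and Nakamura (11 years) before Baptiste (18 years).
Among Chaudhari and Nakamura, by date of commission (earlier first): Chaudhari (Jul 19, 2005) before Nakamura (May 28, 2010).
Tanaka, Whitfield, Tran and Harlow are each not on senior status, so the next rule applies.
Among Tanaka, Whitfield, Tran and Harlow, by years on the bench (lower first): Tanaka (18 years) before Whitfield, Tran and Harlow (28 years).
Among Whitfield, Tran and Harlow, by date of commission (earlier first): Whitfield (Apr 27, 2007) before Tran (Jul 17, 2008) before Harlow (Aug 24, 2013).
Full order: Halvorsen, Farouk, Novak, Chaudhari, Nakamura, Baptiste, Tanaka, Whitfield, Tran, Harlow.

Halvorsen, Farouk, Novak, Chaudhari, Nakamura, Baptiste, Tanaka, Whitfield, Tran, Harlow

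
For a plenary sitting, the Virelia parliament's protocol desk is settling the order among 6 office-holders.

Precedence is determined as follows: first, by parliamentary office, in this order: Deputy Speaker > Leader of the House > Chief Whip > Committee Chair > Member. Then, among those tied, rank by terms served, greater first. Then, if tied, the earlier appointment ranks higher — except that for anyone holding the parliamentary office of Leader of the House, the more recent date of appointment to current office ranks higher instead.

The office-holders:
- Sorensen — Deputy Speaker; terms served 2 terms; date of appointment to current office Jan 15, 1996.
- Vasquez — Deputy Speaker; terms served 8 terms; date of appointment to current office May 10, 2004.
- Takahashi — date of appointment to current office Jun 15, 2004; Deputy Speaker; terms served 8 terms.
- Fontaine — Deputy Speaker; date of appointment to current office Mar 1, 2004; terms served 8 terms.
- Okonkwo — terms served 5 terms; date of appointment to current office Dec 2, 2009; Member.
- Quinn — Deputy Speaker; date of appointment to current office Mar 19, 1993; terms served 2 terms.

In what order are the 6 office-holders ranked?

Fontaine, Vasquez, Takahashi, Quinn, Sorensen, Okonkwo

By parliamentary office: Fontaine, Vasquez, Takahashi, Quinn and Sorensen (Deputy Speaker); then Okonkwo (Member).
Among Fontaine, Vasquez, Takahashi, Quinn and Sorensen, by terms served (higher first): Fontaine, Vasquez and Takahashi (8 terms) before Quinn and Sorensen (2 terms).
Among Fontaine, Vasquez and Takahashi, by date of appointment to current office (earlier first): Fontaine (Mar 1, 2004) before Vasquez (May 10, 2004) before Takahashi (Jun 15, 2004).
Among Quinn and Sorensen, by date of appointment to current office (earlier first): Quinn (Mar 19, 1993) before Sorensen (Jan 15, 1996).
Full order: Fontaine, Vasquez, Takahashi, Quinn, Sorensen, Okonkwo.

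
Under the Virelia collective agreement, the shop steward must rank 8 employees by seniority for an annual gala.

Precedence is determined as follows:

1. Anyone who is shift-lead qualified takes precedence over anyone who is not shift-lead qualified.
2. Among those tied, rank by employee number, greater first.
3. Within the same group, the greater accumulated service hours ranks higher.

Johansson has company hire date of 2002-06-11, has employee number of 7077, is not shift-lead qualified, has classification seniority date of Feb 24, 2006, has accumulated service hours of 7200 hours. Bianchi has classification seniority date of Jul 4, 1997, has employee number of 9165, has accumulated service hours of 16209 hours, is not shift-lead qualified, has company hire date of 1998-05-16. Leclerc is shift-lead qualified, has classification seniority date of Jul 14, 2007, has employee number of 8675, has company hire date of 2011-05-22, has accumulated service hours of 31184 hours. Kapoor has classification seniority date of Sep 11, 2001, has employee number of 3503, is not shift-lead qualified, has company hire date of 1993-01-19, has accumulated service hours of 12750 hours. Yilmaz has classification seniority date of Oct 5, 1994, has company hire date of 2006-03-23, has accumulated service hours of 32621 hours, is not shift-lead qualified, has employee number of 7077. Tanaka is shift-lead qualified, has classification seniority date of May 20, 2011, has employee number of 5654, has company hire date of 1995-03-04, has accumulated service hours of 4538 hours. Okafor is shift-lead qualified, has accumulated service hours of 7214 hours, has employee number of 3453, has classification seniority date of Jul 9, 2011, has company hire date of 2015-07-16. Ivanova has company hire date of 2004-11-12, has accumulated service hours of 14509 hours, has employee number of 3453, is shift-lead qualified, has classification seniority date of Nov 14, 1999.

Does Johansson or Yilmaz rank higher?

Yilmaz

By the first rule: Leclerc, Tanaka, Ivanova and Okafor (each shift-lead qualified); then Bianchi, Yilmaz, Johansson and Kapoor (each not shift-lead qualified).
Among Leclerc, Tanaka, Ivanova and Okafor, by employee number (higher first): Leclerc (8675) before Tanaka (5654) before Ivanova and Okafor (3453).
Among Ivanova and Okafor, by accumulated service hours (higher first): Ivanova (14509 hours) before Okafor (7214 hours).
Among Bianchi, Yilmaz, Johansson and Kapoor, by employee number (higher first): Bianchi (9165) before Yilmaz and Johansson (7077) before Kapoor (3503).
Among Yilmaz and Johansson, by accumulated service hours (higher first): Yilmaz (32621 hours) before Johansson (7200 hours).
So Yilmaz takes precedence.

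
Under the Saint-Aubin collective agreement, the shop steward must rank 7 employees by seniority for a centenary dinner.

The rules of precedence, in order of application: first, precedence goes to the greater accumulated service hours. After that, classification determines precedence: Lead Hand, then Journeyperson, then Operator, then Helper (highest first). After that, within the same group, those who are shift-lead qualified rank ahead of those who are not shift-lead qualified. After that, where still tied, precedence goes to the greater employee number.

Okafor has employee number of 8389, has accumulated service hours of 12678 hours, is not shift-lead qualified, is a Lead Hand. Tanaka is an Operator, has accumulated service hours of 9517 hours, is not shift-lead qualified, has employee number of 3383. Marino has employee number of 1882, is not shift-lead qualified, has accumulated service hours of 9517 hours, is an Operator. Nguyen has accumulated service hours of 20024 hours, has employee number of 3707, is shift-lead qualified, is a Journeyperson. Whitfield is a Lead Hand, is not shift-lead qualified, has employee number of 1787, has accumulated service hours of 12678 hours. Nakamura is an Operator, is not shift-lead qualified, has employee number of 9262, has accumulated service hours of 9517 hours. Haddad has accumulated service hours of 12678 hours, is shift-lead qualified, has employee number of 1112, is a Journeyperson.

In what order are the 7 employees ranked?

Nguyen, Okafor, Whitfield, Haddad, Nakamura, Tanaka, Marino

By accumulated service hours (higher first): Nguyen (20024 hours); then Okafor, Whitfield and Haddad (each 12678 hours); then Nakamura, Tanaka and Marino (each 9517 hours).
Among Okafor, Whitfield and Haddad, by classification: Okafor and Whitfield (Lead Hand) before Haddad (Journeyperson).
Okafor and Whitfield are each not shift-lead qualified, so the next rule applies.
Among Okafor and Whitfield, by employee number (higher first): Okafor (8389) before Whitfield (1787).
Nakamura, Tanaka and Marino are each Operator, so the next rule applies.
Nakamura, Tanaka and Marino are each not shift-lead qualified, so the next rule applies.
Among Nakamura, Tanaka and Marino, by employee number (higher first): Nakamura (9262) before Tanaka (3383) before Marino (1882).
Full order: Nguyen, Okafor, Whitfield, Haddad, Nakamura, Tanaka, Marino.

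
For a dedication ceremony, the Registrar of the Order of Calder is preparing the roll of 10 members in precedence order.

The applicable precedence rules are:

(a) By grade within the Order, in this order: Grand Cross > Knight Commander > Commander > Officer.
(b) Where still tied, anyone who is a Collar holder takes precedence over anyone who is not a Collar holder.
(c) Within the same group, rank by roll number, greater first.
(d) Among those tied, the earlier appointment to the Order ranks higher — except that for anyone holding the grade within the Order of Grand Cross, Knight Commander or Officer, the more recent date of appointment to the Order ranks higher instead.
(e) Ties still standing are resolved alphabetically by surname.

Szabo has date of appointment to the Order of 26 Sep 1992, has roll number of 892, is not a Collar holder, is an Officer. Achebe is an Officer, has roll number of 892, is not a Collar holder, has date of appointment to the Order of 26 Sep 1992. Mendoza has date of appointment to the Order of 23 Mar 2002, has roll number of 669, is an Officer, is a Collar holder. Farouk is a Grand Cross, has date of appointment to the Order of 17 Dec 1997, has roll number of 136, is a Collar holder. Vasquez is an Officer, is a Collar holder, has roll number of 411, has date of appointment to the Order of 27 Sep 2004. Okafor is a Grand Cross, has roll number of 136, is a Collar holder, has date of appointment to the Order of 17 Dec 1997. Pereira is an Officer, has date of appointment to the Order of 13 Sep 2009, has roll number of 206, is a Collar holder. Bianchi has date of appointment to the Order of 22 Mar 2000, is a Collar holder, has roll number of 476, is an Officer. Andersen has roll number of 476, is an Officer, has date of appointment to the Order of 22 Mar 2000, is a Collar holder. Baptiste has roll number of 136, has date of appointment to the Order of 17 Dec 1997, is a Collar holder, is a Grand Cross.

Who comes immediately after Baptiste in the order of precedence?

Farouk

By grade within the Order: Baptiste, Farouk and Okafor (Grand Cross); then Mendoza, Andersen, Bianchi, Vasquez, Pereira, Achebe and Szabo (Officer).
Baptiste, Farouk and Okafor are each a Collar holder, so the next rule applies.
Baptiste, Farouk and Okafor all have roll number 136, so the next rule applies.
Baptiste, Farouk and Okafor all have date of appointment to the Order 17 Dec 1997, so the next rule applies.
Among Baptiste, Farouk and Okafor, alphabetically by surname: Baptiste before Farouk before Okafor.
Among Mendoza, Andersen, Bianchi, Vasquez, Pereira, Achebe and Szabo, a Collar holder before not a Collar holder: Mendoza, Andersen, Bianchi, Vasquez and Pereira (a Collar holder) before Achebe and Szabo (not a Collar holder).
Among Mendoza, Andersen, Bianchi, Vasquez and Pereira, by roll number (higher first): Mendoza (669) before Andersen and Bianchi (476) before Vasquez (411) before Pereira (206).
Andersen and Bianchi both have date of appointment to the Order 22 Mar 2000, so the next rule applies.
Among Andersen and Bianchi, alphabetically by surname: Andersen before Bianchi.
Achebe and Szabo both have roll number 892, so the next rule applies.
Achebe and Szabo both have date of appointment to the Order 26 Sep 1992, so the next rule applies.
Among Achebe and Szabo, alphabetically by surname: Achebe before Szabo.
Order: Baptiste, Farouk, Okafor, Mendoza, Andersen, Bianchi, Vasquez, Pereira, Achebe, Szabo.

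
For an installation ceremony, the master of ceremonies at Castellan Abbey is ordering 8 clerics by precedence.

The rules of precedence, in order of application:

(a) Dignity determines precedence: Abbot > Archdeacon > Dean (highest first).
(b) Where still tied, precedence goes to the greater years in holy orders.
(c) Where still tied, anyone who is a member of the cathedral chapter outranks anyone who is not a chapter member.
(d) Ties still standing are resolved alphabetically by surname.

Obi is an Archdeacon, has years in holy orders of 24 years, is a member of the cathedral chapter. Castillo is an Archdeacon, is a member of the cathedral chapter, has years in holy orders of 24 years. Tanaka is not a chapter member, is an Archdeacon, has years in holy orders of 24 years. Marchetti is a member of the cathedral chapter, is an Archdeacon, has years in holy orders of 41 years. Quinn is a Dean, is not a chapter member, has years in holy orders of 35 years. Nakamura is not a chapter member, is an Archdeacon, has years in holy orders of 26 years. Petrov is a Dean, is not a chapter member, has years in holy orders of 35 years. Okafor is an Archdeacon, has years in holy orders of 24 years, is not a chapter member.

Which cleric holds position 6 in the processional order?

By dignity: Marchetti, Nakamura, Castillo, Obi, Okafor and Tanaka (Archdeacon); then Petrov and Quinn (Dean).
Among Marchetti, Nakamura, Castillo, Obi, Okafor and Tanaka, by years in holy orders (higher first): Marchetti (41 years) before Nakamura (26 years) before Castillo, Obi, Okafor and Tanaka (24 years).
Among Castillo, Obi, Okafor and Tanaka, a member of the cathedral chapter before not a chapter member: Castillo and Obi (a member of the cathedral chapter) before Okafor and Tanaka (not a chapter member).
Among Castillo and Obi, alphabetically by surname: Castillo before Obi.
Among Okafor and Tanaka, alphabetically by surname: Okafor before Tanaka.
Petrov and Quinn both have years in holy orders 35 years, so the next rule applies.
Petrov and Quinn are each not a chapter member, so the next rule applies.
Among Petrov and Quinn, alphabetically by surname: Petrov before Quinn.
Order: Marchetti, Nakamura, Castillo, Obi, Okafor, Tanaka, Petrov, Quinn.

Tanaka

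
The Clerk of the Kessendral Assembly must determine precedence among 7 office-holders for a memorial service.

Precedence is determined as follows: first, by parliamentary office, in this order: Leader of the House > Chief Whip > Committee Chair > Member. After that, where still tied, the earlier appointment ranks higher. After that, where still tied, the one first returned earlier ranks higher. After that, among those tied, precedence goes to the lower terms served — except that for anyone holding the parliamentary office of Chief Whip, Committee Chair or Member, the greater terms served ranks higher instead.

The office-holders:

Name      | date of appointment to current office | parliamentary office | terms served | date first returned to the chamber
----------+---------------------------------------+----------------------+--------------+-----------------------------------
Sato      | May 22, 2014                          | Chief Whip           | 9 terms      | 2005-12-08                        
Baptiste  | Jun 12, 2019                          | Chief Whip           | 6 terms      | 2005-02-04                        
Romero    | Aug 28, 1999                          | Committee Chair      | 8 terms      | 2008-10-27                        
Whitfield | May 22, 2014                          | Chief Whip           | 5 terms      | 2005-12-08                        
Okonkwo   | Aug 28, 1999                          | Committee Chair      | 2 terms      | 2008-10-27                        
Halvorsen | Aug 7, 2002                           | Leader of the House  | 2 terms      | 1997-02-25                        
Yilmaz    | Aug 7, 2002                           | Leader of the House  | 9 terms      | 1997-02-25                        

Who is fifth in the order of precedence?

By parliamentary office: Halvorsen and Yilmaz (Leader of the House); then Sato, Whitfield and Baptiste (Chief Whip); then Romero and Okonkwo (Committee Chair).
Halvorsen and Yilmaz both have date of appointment to current office Aug 7, 2002, so the next rule applies.
Halvorsen and Yilmaz both have date first returned to the chamber 1997-02-25, so the next rule applies.
Among Halvorsen and Yilmaz, by terms served (lower first): Halvorsen (2 terms) before Yilmaz (9 terms).
Among Sato, Whitfield and Baptiste, by date of appointment to current office (earlier first): Sato and Whitfield (May 22, 2014) before Baptiste (Jun 12, 2019).
Sato and Whitfield both have date first returned to the chamber 2005-12-08, so the next rule applies.
Among Sato and Whitfield, by terms served (higher first) (reversed rule for this group): Sato (9 terms) before Whitfield (5 terms).
Romero and Okonkwo both have date of appointment to current office Aug 28, 1999, so the next rule applies.
Romero and Okonkwo both have date first returned to the chamber 2008-10-27, so the next rule applies.
Among Romero and Okonkwo, by terms served (higher first) (reversed rule for this group): Romero (8 terms) before Okonkwo (2 terms).
Order: Halvorsen, Yilmaz, Sato, Whitfield, Baptiste, Romero, Okonkwo.

Baptiste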